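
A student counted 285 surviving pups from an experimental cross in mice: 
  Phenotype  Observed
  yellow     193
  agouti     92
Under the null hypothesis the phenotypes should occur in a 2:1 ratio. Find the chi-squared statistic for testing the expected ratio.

0.142

The 2:1 ratio has 3 parts, so with N = 285 the expected counts are:
  yellow: 285 × 2/3 = 190
  agouti: 285 × 1/3 = 95
χ² = Σ (O − E)² / E
  yellow: (193 − 190)² / 190 = 0.0474
  agouti: (92 − 95)² / 95 = 0.0947
χ² = 0.0474 + 0.0947 = 0.1421 ≈ 0.142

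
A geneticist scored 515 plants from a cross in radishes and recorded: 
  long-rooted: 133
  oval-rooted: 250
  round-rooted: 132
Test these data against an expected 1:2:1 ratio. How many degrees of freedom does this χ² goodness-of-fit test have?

2

A goodness-of-fit test with 3 phenotype classes has df = 3 − 1 = 2.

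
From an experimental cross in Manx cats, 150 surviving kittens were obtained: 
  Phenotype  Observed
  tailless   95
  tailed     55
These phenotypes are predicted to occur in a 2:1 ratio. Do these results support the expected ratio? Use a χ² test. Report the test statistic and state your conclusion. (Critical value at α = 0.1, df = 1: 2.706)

Under the 2:1 hypothesis (Σ ratio = 3, N = 150):
  tailless: 150 × 2/3 = 100
  tailed: 150 × 1/3 = 50
χ² = Σ (O − E)² / E
  tailless: (95 − 100)² / 100 = 0.2500
  tailed: (55 − 50)² / 50 = 0.5000
χ² = 0.2500 + 0.5000 = 0.750
Degrees of freedom = 2 − 1 = 1; critical value at α = 0.1 is 2.706.
Since 0.750 < 2.706, we fail to reject the null hypothesis — the data are consistent with the 2:1 ratio.

0.750; consistent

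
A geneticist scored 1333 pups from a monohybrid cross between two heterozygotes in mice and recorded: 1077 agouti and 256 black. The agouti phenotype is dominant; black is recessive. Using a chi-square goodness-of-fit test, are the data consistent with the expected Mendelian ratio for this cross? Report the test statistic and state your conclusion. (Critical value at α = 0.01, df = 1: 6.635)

23.876; not consistent

For a monohybrid cross between heterozygotes with complete dominance, the expected phenotypic ratio is 3:1.
The 3:1 ratio has 4 parts, so with N = 1333 the expected counts are:
  agouti: 1333 × 3/4 = 999.75
  black: 1333 × 1/4 = 333.25
χ² = Σ (O − E)² / E
  agouti: (1077 − 999.75)² / 999.75 = 5.9691
  black: (256 − 333.25)² / 333.25 = 17.9072
χ² = 5.9691 + 17.9072 = 23.8763 ≈ 23.876
Degrees of freedom = 2 − 1 = 1; critical value at α = 0.01 is 6.635.
Since 23.876 > 6.635, we reject the null hypothesis — the data do not fit the 3:1 ratio.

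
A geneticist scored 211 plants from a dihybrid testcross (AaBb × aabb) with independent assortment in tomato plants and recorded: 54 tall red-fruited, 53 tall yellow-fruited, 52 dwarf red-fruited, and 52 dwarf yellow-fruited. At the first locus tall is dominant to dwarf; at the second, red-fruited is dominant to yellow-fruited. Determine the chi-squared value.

0.052

A dihybrid testcross with independent assortment gives a 1:1:1:1 ratio.
Under the 1:1:1:1 hypothesis (Σ ratio = 4, N = 211):
  tall red-fruited: 211 × 1/4 = 52.75
  tall yellow-fruited: 211 × 1/4 = 52.75
  dwarf red-fruited: 211 × 1/4 = 52.75
  dwarf yellow-fruited: 211 × 1/4 = 52.75
χ² = Σ (O − E)² / E
  tall red-fruited: (54 − 52.75)² / 52.75 = 0.0296
  tall yellow-fruited: (53 − 52.75)² / 52.75 = 0.0012
  dwarf red-fruited: (52 − 52.75)² / 52.75 = 0.0107
  dwarf yellow-fruited: (52 − 52.75)² / 52.75 = 0.0107
χ² = 0.0296 + 0.0012 + 0.0107 + 0.0107 = 0.0522 ≈ 0.052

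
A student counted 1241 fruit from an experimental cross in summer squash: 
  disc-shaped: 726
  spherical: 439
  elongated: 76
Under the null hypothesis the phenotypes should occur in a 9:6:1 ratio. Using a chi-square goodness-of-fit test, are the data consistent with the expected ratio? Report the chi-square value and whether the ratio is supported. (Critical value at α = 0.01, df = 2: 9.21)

Total ratio parts = 16. Expected numbers out of 1241:
  disc-shaped: 1241 × 9/16 = 698.0625
  spherical: 1241 × 6/16 = 465.375
  elongated: 1241 × 1/16 = 77.5625
χ² = Σ (O − E)² / E
  disc-shaped: (726 − 698.0625)² / 698.0625 = 1.1181
  spherical: (439 − 465.375)² / 465.375 = 1.4948
  elongated: (76 − 77.5625)² / 77.5625 = 0.0315
χ² = 1.1181 + 1.4948 + 0.0315 = 2.6444 ≈ 2.644
Degrees of freedom = 3 − 1 = 2; critical value at α = 0.01 is 9.21.
Since 2.644 < 9.21, we fail to reject the null hypothesis — the data are consistent with the 9:6:1 ratio.

2.644; consistent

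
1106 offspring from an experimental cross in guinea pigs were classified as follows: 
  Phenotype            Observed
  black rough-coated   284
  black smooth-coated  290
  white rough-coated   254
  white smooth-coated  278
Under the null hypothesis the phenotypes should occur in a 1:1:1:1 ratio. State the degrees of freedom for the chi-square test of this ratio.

A goodness-of-fit test with 4 phenotype classes has df = 4 − 1 = 3.

3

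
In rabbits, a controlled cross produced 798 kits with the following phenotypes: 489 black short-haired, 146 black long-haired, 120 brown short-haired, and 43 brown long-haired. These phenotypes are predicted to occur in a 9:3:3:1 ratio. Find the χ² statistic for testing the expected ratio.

10.488

Expected counts for N = 798 under a 9:3:3:1 ratio (total parts = 16):
  black short-haired: 798 × 9/16 = 448.875
  black long-haired: 798 × 3/16 = 149.625
  brown short-haired: 798 × 3/16 = 149.625
  brown long-haired: 798 × 1/16 = 49.875
χ² = Σ (O − E)² / E
  black short-haired: (489 − 448.875)² / 448.875 = 3.5868
  black long-haired: (146 − 149.625)² / 149.625 = 0.0878
  brown short-haired: (120 − 149.625)² / 149.625 = 5.8656
  brown long-haired: (43 − 49.875)² / 49.875 = 0.9477
χ² = 3.5868 + 0.0878 + 5.8656 + 0.9477 = 10.4879 ≈ 10.488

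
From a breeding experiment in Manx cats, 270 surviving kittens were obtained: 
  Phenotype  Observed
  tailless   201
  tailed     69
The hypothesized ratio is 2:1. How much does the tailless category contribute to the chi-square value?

Expected counts for N = 270 under a 2:1 ratio (total parts = 3):
  tailless: 270 × 2/3 = 180
  tailed: 270 × 1/3 = 90
Contribution of tailless: (201 − 180)² / 180 = 2.4500

2.450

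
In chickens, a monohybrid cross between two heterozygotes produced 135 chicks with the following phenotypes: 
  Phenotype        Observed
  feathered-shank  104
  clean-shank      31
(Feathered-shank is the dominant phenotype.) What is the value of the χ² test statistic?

For a monohybrid cross between heterozygotes with complete dominance, the expected phenotypic ratio is 3:1.
Total ratio parts = 4. Expected numbers out of 135:
  feathered-shank: 135 × 3/4 = 101.25
  clean-shank: 135 × 1/4 = 33.75
χ² = Σ (O − E)² / E
  feathered-shank: (104 − 101.25)² / 101.25 = 0.0747
  clean-shank: (31 − 33.75)² / 33.75 = 0.2241
χ² = 0.0747 + 0.2241 = 0.2988 ≈ 0.299

0.299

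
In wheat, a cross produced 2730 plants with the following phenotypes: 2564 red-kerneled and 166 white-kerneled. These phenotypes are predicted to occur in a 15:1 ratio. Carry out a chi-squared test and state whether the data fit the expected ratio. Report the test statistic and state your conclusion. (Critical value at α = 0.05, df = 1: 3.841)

Expected counts for N = 2730 under a 15:1 ratio (total parts = 16):
  red-kerneled: 2730 × 15/16 = 2559.375
  white-kerneled: 2730 × 1/16 = 170.625
χ² = Σ (O − E)² / E
  red-kerneled: (2564 − 2559.375)² / 2559.375 = 0.0084
  white-kerneled: (166 − 170.625)² / 170.625 = 0.1254
χ² = 0.0084 + 0.1254 = 0.1338 ≈ 0.134
Degrees of freedom = 2 − 1 = 1; critical value at α = 0.05 is 3.841.
Since 0.134 < 3.841, we fail to reject the null hypothesis — the data are consistent with the 15:1 ratio.

0.134; consistent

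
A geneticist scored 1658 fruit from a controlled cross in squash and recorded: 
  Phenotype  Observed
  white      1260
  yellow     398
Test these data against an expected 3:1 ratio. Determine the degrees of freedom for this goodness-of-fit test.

A goodness-of-fit test with 2 phenotype classes has df = 2 − 1 = 1.

1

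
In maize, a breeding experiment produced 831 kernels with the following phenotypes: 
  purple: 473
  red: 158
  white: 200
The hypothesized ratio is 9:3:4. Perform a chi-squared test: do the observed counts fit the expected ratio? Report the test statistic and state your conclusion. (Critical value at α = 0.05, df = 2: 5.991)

0.386; consistent

The 9:3:4 ratio has 16 parts, so with N = 831 the expected counts are:
  purple: 831 × 9/16 = 467.4375
  red: 831 × 3/16 = 155.8125
  white: 831 × 4/16 = 207.75
χ² = Σ (O − E)² / E
  purple: (473 − 467.4375)² / 467.4375 = 0.0662
  red: (158 − 155.8125)² / 155.8125 = 0.0307
  white: (200 − 207.75)² / 207.75 = 0.2891
χ² = 0.0662 + 0.0307 + 0.2891 = 0.386
Degrees of freedom = 3 − 1 = 2; critical value at α = 0.05 is 5.991.
Since 0.386 < 5.991, we fail to reject the null hypothesis — the data are consistent with the 9:3:4 ratio.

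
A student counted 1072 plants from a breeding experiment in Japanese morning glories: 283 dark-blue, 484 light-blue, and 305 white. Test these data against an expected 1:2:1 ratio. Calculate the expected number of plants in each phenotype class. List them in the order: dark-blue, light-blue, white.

Under the 1:2:1 hypothesis (Σ ratio = 4, N = 1072):
  dark-blue: 1072 × 1/4 = 268
  light-blue: 1072 × 2/4 = 536
  white: 1072 × 1/4 = 268

268, 536, 268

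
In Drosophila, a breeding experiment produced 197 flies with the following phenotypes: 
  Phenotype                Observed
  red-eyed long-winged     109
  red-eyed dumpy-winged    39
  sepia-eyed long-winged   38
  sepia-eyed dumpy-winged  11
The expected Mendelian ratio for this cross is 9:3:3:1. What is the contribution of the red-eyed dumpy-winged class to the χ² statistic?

0.115

Total ratio parts = 16. Expected numbers out of 197:
  red-eyed long-winged: 197 × 9/16 = 110.8125
  red-eyed dumpy-winged: 197 × 3/16 = 36.9375
  sepia-eyed long-winged: 197 × 3/16 = 36.9375
  sepia-eyed dumpy-winged: 197 × 1/16 = 12.3125
Contribution of red-eyed dumpy-winged: (39 − 36.9375)² / 36.9375 = 0.1152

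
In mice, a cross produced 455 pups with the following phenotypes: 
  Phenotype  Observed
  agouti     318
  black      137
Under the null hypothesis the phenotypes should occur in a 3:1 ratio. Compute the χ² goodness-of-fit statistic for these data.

Under the 3:1 hypothesis (Σ ratio = 4, N = 455):
  agouti: 455 × 3/4 = 341.25
  black: 455 × 1/4 = 113.75
χ² = Σ (O − E)² / E
  agouti: (318 − 341.25)² / 341.25 = 1.5841
  black: (137 − 113.75)² / 113.75 = 4.7522
χ² = 1.5841 + 4.7522 = 6.3363 ≈ 6.336

6.336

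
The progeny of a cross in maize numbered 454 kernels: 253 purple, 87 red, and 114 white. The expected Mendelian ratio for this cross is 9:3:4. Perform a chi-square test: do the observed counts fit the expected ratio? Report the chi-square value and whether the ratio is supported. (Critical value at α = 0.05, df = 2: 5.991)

0.066; consistent

Total ratio parts = 16. Expected numbers out of 454:
  purple: 454 × 9/16 = 255.375
  red: 454 × 3/16 = 85.125
  white: 454 × 4/16 = 113.5
χ² = Σ (O − E)² / E
  purple: (253 − 255.375)² / 255.375 = 0.0221
  red: (87 − 85.125)² / 85.125 = 0.0413
  white: (114 − 113.5)² / 113.5 = 0.0022
χ² = 0.0221 + 0.0413 + 0.0022 = 0.0656 ≈ 0.066
Degrees of freedom = 3 − 1 = 2; critical value at α = 0.05 is 5.991.
Since 0.066 < 5.991, we fail to reject the null hypothesis — the data are consistent with the 9:3:4 ratio.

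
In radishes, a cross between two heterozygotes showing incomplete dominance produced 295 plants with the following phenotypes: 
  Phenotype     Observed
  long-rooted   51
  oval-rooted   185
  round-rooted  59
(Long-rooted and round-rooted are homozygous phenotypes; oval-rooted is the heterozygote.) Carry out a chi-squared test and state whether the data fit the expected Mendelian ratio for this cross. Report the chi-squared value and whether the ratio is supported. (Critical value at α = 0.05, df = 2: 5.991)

With incomplete dominance, a heterozygote × heterozygote cross gives a 1:2:1 phenotypic ratio.
Expected counts for N = 295 under a 1:2:1 ratio (total parts = 4):
  long-rooted: 295 × 1/4 = 73.75
  oval-rooted: 295 × 2/4 = 147.5
  round-rooted: 295 × 1/4 = 73.75
χ² = Σ (O − E)² / E
  long-rooted: (51 − 73.75)² / 73.75 = 7.0178
  oval-rooted: (185 − 147.5)² / 147.5 = 9.5339
  round-rooted: (59 − 73.75)² / 73.75 = 2.9500
χ² = 7.0178 + 9.5339 + 2.9500 = 19.5017 ≈ 19.502
Degrees of freedom = 3 − 1 = 2; critical value at α = 0.05 is 5.991.
Since 19.502 > 5.991, we reject the null hypothesis — the data do not fit the 1:2:1 ratio.

19.502; not consistent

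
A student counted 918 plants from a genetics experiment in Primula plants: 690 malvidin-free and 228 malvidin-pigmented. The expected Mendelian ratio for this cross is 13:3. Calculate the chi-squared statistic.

22.324

The 13:3 ratio has 16 parts, so with N = 918 the expected counts are:
  malvidin-free: 918 × 13/16 = 745.875
  malvidin-pigmented: 918 × 3/16 = 172.125
χ² = Σ (O − E)² / E
  malvidin-free: (690 − 745.875)² / 745.875 = 4.1857
  malvidin-pigmented: (228 − 172.125)² / 172.125 = 18.1381
χ² = 4.1857 + 18.1381 = 22.3238 ≈ 22.324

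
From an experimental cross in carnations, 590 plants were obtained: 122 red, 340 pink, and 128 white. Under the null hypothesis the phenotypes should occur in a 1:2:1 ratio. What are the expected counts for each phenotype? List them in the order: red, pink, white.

147.5, 295, 147.5

Under the 1:2:1 hypothesis (Σ ratio = 4, N = 590):
  red: 590 × 1/4 = 147.5
  pink: 590 × 2/4 = 295
  white: 590 × 1/4 = 147.5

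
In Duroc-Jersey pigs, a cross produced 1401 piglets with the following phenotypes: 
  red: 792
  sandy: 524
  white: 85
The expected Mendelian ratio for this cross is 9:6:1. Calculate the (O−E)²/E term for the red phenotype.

The 9:6:1 ratio has 16 parts, so with N = 1401 the expected counts are:
  red: 1401 × 9/16 = 788.0625
  sandy: 1401 × 6/16 = 525.375
  white: 1401 × 1/16 = 87.5625
Contribution of red: (792 − 788.0625)² / 788.0625 = 0.0197

0.020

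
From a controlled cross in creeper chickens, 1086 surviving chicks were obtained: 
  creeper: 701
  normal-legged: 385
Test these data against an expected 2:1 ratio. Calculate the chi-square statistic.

2.192

Total ratio parts = 3. Expected numbers out of 1086:
  creeper: 1086 × 2/3 = 724
  normal-legged: 1086 × 1/3 = 362
χ² = Σ (O − E)² / E
  creeper: (701 − 724)² / 724 = 0.7307
  normal-legged: (385 − 362)² / 362 = 1.4613
χ² = 0.7307 + 1.4613 = 2.192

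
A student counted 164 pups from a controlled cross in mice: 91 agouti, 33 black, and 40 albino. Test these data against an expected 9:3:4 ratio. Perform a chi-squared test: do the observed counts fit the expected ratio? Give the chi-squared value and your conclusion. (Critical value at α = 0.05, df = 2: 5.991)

0.206; consistent

The 9:3:4 ratio has 16 parts, so with N = 164 the expected counts are:
  agouti: 164 × 9/16 = 92.25
  black: 164 × 3/16 = 30.75
  albino: 164 × 4/16 = 41
χ² = Σ (O − E)² / E
  agouti: (91 − 92.25)² / 92.25 = 0.0169
  black: (33 − 30.75)² / 30.75 = 0.1646
  albino: (40 − 41)² / 41 = 0.0244
χ² = 0.0169 + 0.1646 + 0.0244 = 0.2059 ≈ 0.206
Degrees of freedom = 3 − 1 = 2; critical value at α = 0.05 is 5.991.
Since 0.206 < 5.991, we fail to reject the null hypothesis — the data are consistent with the 9:3:4 ratio.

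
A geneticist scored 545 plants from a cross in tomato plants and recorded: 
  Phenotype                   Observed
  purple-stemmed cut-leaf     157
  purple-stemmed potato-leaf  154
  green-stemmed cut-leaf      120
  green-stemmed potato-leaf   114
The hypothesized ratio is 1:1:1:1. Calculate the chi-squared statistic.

Total ratio parts = 4. Expected numbers out of 545:
  purple-stemmed cut-leaf: 545 × 1/4 = 136.25
  purple-stemmed potato-leaf: 545 × 1/4 = 136.25
  green-stemmed cut-leaf: 545 × 1/4 = 136.25
  green-stemmed potato-leaf: 545 × 1/4 = 136.25
χ² = Σ (O − E)² / E
  purple-stemmed cut-leaf: (157 − 136.25)² / 136.25 = 3.1601
  purple-stemmed potato-leaf: (154 − 136.25)² / 136.25 = 2.3124
  green-stemmed cut-leaf: (120 − 136.25)² / 136.25 = 1.9381
  green-stemmed potato-leaf: (114 − 136.25)² / 136.25 = 3.6335
χ² = 3.1601 + 2.3124 + 1.9381 + 3.6335 = 11.0441 ≈ 11.044

11.044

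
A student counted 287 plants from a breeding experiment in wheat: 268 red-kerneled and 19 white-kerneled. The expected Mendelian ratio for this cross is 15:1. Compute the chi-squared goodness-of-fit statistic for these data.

0.067

The 15:1 ratio has 16 parts, so with N = 287 the expected counts are:
  red-kerneled: 287 × 15/16 = 269.0625
  white-kerneled: 287 × 1/16 = 17.9375
χ² = Σ (O − E)² / E
  red-kerneled: (268 − 269.0625)² / 269.0625 = 0.0042
  white-kerneled: (19 − 17.9375)² / 17.9375 = 0.0629
χ² = 0.0042 + 0.0629 = 0.0671 ≈ 0.067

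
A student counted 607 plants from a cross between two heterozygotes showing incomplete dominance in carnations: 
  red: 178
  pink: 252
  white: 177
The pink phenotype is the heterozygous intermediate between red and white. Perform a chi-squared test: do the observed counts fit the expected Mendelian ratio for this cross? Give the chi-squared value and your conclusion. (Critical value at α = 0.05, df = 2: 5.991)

With incomplete dominance, a heterozygote × heterozygote cross gives a 1:2:1 phenotypic ratio.
The 1:2:1 ratio has 4 parts, so with N = 607 the expected counts are:
  red: 607 × 1/4 = 151.75
  pink: 607 × 2/4 = 303.5
  white: 607 × 1/4 = 151.75
χ² = Σ (O − E)² / E
  red: (178 − 151.75)² / 151.75 = 4.5408
  pink: (252 − 303.5)² / 303.5 = 8.7389
  white: (177 − 151.75)² / 151.75 = 4.2014
χ² = 4.5408 + 8.7389 + 4.2014 = 17.4811 ≈ 17.481
Degrees of freedom = 3 − 1 = 2; critical value at α = 0.05 is 5.991.
Since 17.481 > 5.991, we reject the null hypothesis — the data do not fit the 1:2:1 ratio.

17.481; not consistent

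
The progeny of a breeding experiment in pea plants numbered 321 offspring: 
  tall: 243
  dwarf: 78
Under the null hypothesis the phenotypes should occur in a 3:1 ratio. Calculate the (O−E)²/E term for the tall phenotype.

The 3:1 ratio has 4 parts, so with N = 321 the expected counts are:
  tall: 321 × 3/4 = 240.75
  dwarf: 321 × 1/4 = 80.25
Contribution of tall: (243 − 240.75)² / 240.75 = 0.0210

0.021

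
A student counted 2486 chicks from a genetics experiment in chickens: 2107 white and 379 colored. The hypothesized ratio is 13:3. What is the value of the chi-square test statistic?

20.043

The 13:3 ratio has 16 parts, so with N = 2486 the expected counts are:
  white: 2486 × 13/16 = 2019.875
  colored: 2486 × 3/16 = 466.125
χ² = Σ (O − E)² / E
  white: (2107 − 2019.875)² / 2019.875 = 3.7580
  colored: (379 − 466.125)² / 466.125 = 16.2848
χ² = 3.7580 + 16.2848 = 20.0428 ≈ 20.043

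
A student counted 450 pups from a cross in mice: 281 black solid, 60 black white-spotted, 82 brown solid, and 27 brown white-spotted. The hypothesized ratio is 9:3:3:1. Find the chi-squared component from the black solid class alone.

Total ratio parts = 16. Expected numbers out of 450:
  black solid: 450 × 9/16 = 253.125
  black white-spotted: 450 × 3/16 = 84.375
  brown solid: 450 × 3/16 = 84.375
  brown white-spotted: 450 × 1/16 = 28.125
Contribution of black solid: (281 − 253.125)² / 253.125 = 3.0697

3.070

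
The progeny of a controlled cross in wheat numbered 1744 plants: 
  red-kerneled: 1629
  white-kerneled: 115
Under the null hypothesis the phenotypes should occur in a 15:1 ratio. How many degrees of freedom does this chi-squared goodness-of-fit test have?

1

A goodness-of-fit test with 2 phenotype classes has df = 2 − 1 = 1.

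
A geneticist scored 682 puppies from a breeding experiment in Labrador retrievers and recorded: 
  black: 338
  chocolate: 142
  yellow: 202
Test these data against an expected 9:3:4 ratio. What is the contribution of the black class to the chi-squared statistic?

Total ratio parts = 16. Expected numbers out of 682:
  black: 682 × 9/16 = 383.625
  chocolate: 682 × 3/16 = 127.875
  yellow: 682 × 4/16 = 170.5
Contribution of black: (338 − 383.625)² / 383.625 = 5.4262

5.426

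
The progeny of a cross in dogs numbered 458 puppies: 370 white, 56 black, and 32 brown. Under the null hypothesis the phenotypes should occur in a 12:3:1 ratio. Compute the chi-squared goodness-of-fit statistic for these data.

Expected counts for N = 458 under a 12:3:1 ratio (total parts = 16):
  white: 458 × 12/16 = 343.5
  black: 458 × 3/16 = 85.875
  brown: 458 × 1/16 = 28.625
χ² = Σ (O − E)² / E
  white: (370 − 343.5)² / 343.5 = 2.0444
  black: (56 − 85.875)² / 85.875 = 10.3932
  brown: (32 − 28.625)² / 28.625 = 0.3979
χ² = 2.0444 + 10.3932 + 0.3979 = 12.8355 ≈ 12.836

12.836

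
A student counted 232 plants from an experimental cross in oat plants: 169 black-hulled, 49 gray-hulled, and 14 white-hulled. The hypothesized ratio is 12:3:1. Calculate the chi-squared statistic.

Total ratio parts = 16. Expected numbers out of 232:
  black-hulled: 232 × 12/16 = 174
  gray-hulled: 232 × 3/16 = 43.5
  white-hulled: 232 × 1/16 = 14.5
χ² = Σ (O − E)² / E
  black-hulled: (169 − 174)² / 174 = 0.1437
  gray-hulled: (49 − 43.5)² / 43.5 = 0.6954
  white-hulled: (14 − 14.5)² / 14.5 = 0.0172
χ² = 0.1437 + 0.6954 + 0.0172 = 0.8563 ≈ 0.856

0.856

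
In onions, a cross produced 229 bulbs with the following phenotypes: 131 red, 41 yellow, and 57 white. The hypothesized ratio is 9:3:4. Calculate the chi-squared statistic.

0.126

The 9:3:4 ratio has 16 parts, so with N = 229 the expected counts are:
  red: 229 × 9/16 = 128.8125
  yellow: 229 × 3/16 = 42.9375
  white: 229 × 4/16 = 57.25
χ² = Σ (O − E)² / E
  red: (131 − 128.8125)² / 128.8125 = 0.0371
  yellow: (41 − 42.9375)² / 42.9375 = 0.0874
  white: (57 − 57.25)² / 57.25 = 0.0011
χ² = 0.0371 + 0.0874 + 0.0011 = 0.1256 ≈ 0.126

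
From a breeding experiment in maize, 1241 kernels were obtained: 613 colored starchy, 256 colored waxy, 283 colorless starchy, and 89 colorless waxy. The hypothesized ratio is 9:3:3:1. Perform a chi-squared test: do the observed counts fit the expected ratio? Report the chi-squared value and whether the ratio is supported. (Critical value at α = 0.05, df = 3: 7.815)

25.266; not consistent

The 9:3:3:1 ratio has 16 parts, so with N = 1241 the expected counts are:
  colored starchy: 1241 × 9/16 = 698.0625
  colored waxy: 1241 × 3/16 = 232.6875
  colorless starchy: 1241 × 3/16 = 232.6875
  colorless waxy: 1241 × 1/16 = 77.5625
χ² = Σ (O − E)² / E
  colored starchy: (613 − 698.0625)² / 698.0625 = 10.3653
  colored waxy: (256 − 232.6875)² / 232.6875 = 2.3356
  colorless starchy: (283 − 232.6875)² / 232.6875 = 10.8787
  colorless waxy: (89 − 77.5625)² / 77.5625 = 1.6866
χ² = 10.3653 + 2.3356 + 10.8787 + 1.6866 = 25.2662 ≈ 25.266
Degrees of freedom = 4 − 1 = 3; critical value at α = 0.05 is 7.815.
Since 25.266 > 7.815, we reject the null hypothesis — the data do not fit the 9:3:3:1 ratio.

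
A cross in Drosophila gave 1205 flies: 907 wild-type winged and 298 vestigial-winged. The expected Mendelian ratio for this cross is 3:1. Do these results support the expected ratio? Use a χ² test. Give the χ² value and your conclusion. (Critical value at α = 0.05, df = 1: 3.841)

0.047; consistent

Total ratio parts = 4. Expected numbers out of 1205:
  wild-type winged: 1205 × 3/4 = 903.75
  vestigial-winged: 1205 × 1/4 = 301.25
χ² = Σ (O − E)² / E
  wild-type winged: (907 − 903.75)² / 903.75 = 0.0117
  vestigial-winged: (298 − 301.25)² / 301.25 = 0.0351
χ² = 0.0117 + 0.0351 = 0.0468 ≈ 0.047
Degrees of freedom = 2 − 1 = 1; critical value at α = 0.05 is 3.841.
Since 0.047 < 3.841, we fail to reject the null hypothesis — the data are consistent with the 3:1 ratio.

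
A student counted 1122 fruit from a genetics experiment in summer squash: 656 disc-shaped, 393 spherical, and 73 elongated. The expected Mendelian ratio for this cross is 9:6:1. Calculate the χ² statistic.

2.929

Under the 9:6:1 hypothesis (Σ ratio = 16, N = 1122):
  disc-shaped: 1122 × 9/16 = 631.125
  spherical: 1122 × 6/16 = 420.75
  elongated: 1122 × 1/16 = 70.125
χ² = Σ (O − E)² / E
  disc-shaped: (656 − 631.125)² / 631.125 = 0.9804
  spherical: (393 − 420.75)² / 420.75 = 1.8302
  elongated: (73 − 70.125)² / 70.125 = 0.1179
χ² = 0.9804 + 1.8302 + 0.1179 = 2.9285 ≈ 2.929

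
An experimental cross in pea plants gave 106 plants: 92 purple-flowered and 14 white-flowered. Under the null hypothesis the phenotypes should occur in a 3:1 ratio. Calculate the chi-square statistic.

7.862

Under the 3:1 hypothesis (Σ ratio = 4, N = 106):
  purple-flowered: 106 × 3/4 = 79.5
  white-flowered: 106 × 1/4 = 26.5
χ² = Σ (O − E)² / E
  purple-flowered: (92 − 79.5)² / 79.5 = 1.9654
  white-flowered: (14 − 26.5)² / 26.5 = 5.8962
χ² = 1.9654 + 5.8962 = 7.8616 ≈ 7.862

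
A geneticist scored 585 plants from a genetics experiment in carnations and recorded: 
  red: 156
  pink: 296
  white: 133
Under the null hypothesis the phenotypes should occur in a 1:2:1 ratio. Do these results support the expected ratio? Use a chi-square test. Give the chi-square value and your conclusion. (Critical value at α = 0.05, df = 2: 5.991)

Under the 1:2:1 hypothesis (Σ ratio = 4, N = 585):
  red: 585 × 1/4 = 146.25
  pink: 585 × 2/4 = 292.5
  white: 585 × 1/4 = 146.25
χ² = Σ (O − E)² / E
  red: (156 − 146.25)² / 146.25 = 0.6500
  pink: (296 − 292.5)² / 292.5 = 0.0419
  white: (133 − 146.25)² / 146.25 = 1.2004
χ² = 0.6500 + 0.0419 + 1.2004 = 1.8923 ≈ 1.892
Degrees of freedom = 3 − 1 = 2; critical value at α = 0.05 is 5.991.
Since 1.892 < 5.991, we fail to reject the null hypothesis — the data are consistent with the 1:2:1 ratio.

1.892; consistent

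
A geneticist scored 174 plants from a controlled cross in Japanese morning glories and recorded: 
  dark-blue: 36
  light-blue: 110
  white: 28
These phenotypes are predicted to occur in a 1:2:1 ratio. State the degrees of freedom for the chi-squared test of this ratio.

A goodness-of-fit test with 3 phenotype classes has df = 3 − 1 = 2.

2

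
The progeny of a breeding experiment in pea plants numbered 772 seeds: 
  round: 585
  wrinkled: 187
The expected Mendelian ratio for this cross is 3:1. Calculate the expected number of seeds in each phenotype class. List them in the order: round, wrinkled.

579, 193

The 3:1 ratio has 4 parts, so with N = 772 the expected counts are:
  round: 772 × 3/4 = 579
  wrinkled: 772 × 1/4 = 193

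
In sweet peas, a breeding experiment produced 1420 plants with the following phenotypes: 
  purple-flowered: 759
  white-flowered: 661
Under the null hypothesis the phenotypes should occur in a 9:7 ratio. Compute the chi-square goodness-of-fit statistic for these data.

Total ratio parts = 16. Expected numbers out of 1420:
  purple-flowered: 1420 × 9/16 = 798.75
  white-flowered: 1420 × 7/16 = 621.25
χ² = Σ (O − E)² / E
  purple-flowered: (759 − 798.75)² / 798.75 = 1.9782
  white-flowered: (661 − 621.25)² / 621.25 = 2.5434
χ² = 1.9782 + 2.5434 = 4.5216 ≈ 4.522

4.522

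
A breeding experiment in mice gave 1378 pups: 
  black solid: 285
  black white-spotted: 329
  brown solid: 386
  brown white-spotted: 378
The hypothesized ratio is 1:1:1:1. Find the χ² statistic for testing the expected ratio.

The 1:1:1:1 ratio has 4 parts, so with N = 1378 the expected counts are:
  black solid: 1378 × 1/4 = 344.5
  black white-spotted: 1378 × 1/4 = 344.5
  brown solid: 1378 × 1/4 = 344.5
  brown white-spotted: 1378 × 1/4 = 344.5
χ² = Σ (O − E)² / E
  black solid: (285 − 344.5)² / 344.5 = 10.2765
  black white-spotted: (329 − 344.5)² / 344.5 = 0.6974
  brown solid: (386 − 344.5)² / 344.5 = 4.9993
  brown white-spotted: (378 − 344.5)² / 344.5 = 3.2576
χ² = 10.2765 + 0.6974 + 4.9993 + 3.2576 = 19.2308 ≈ 19.231

19.231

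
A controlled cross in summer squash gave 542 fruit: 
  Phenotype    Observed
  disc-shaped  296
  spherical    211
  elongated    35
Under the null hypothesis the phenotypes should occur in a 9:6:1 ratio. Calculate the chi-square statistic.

Under the 9:6:1 hypothesis (Σ ratio = 16, N = 542):
  disc-shaped: 542 × 9/16 = 304.875
  spherical: 542 × 6/16 = 203.25
  elongated: 542 × 1/16 = 33.875
χ² = Σ (O − E)² / E
  disc-shaped: (296 − 304.875)² / 304.875 = 0.2584
  spherical: (211 − 203.25)² / 203.25 = 0.2955
  elongated: (35 − 33.875)² / 33.875 = 0.0374
χ² = 0.2584 + 0.2955 + 0.0374 = 0.5913 ≈ 0.591

0.591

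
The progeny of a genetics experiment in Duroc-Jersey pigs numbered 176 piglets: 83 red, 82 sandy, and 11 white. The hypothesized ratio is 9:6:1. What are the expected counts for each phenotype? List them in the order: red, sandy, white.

Total ratio parts = 16. Expected numbers out of 176:
  red: 176 × 9/16 = 99
  sandy: 176 × 6/16 = 66
  white: 176 × 1/16 = 11

99, 66, 11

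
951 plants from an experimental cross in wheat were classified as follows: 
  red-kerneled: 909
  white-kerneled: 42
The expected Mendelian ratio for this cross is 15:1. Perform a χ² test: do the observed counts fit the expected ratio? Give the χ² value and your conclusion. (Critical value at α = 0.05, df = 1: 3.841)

Total ratio parts = 16. Expected numbers out of 951:
  red-kerneled: 951 × 15/16 = 891.5625
  white-kerneled: 951 × 1/16 = 59.4375
χ² = Σ (O − E)² / E
  red-kerneled: (909 − 891.5625)² / 891.5625 = 0.3410
  white-kerneled: (42 − 59.4375)² / 59.4375 = 5.1157
χ² = 0.3410 + 5.1157 = 5.4567 ≈ 5.457
Degrees of freedom = 2 − 1 = 1; critical value at α = 0.05 is 3.841.
Since 5.457 > 3.841, we reject the null hypothesis — the data do not fit the 15:1 ratio.

5.457; not consistent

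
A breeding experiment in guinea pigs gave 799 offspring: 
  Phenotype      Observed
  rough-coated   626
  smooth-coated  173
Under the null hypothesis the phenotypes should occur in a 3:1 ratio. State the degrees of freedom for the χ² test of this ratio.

1

A goodness-of-fit test with 2 phenotype classes has df = 2 − 1 = 1.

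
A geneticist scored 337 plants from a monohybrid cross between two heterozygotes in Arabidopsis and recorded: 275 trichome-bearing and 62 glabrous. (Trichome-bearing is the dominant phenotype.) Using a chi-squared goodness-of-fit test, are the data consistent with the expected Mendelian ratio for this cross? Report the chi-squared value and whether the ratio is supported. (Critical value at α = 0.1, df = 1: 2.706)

7.835; not consistent

For a monohybrid cross between heterozygotes with complete dominance, the expected phenotypic ratio is 3:1.
The 3:1 ratio has 4 parts, so with N = 337 the expected counts are:
  trichome-bearing: 337 × 3/4 = 252.75
  glabrous: 337 × 1/4 = 84.25
χ² = Σ (O − E)² / E
  trichome-bearing: (275 − 252.75)² / 252.75 = 1.9587
  glabrous: (62 − 84.25)² / 84.25 = 5.8761
χ² = 1.9587 + 5.8761 = 7.8348 ≈ 7.835
Degrees of freedom = 2 − 1 = 1; critical value at α = 0.1 is 2.706.
Since 7.835 > 2.706, we reject the null hypothesis — the data do not fit the 3:1 ratio.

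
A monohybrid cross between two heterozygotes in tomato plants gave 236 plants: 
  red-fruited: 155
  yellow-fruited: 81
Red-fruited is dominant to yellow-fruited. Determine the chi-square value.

For a monohybrid cross between heterozygotes with complete dominance, the expected phenotypic ratio is 3:1.
Under the 3:1 hypothesis (Σ ratio = 4, N = 236):
  red-fruited: 236 × 3/4 = 177
  yellow-fruited: 236 × 1/4 = 59
χ² = Σ (O − E)² / E
  red-fruited: (155 − 177)² / 177 = 2.7345
  yellow-fruited: (81 − 59)² / 59 = 8.2034
χ² = 2.7345 + 8.2034 = 10.9379 ≈ 10.938

10.938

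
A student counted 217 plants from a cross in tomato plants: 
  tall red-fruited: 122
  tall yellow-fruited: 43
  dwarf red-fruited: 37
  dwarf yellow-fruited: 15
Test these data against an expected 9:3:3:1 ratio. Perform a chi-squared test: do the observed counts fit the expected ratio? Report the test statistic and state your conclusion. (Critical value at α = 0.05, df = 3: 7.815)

Under the 9:3:3:1 hypothesis (Σ ratio = 16, N = 217):
  tall red-fruited: 217 × 9/16 = 122.0625
  tall yellow-fruited: 217 × 3/16 = 40.6875
  dwarf red-fruited: 217 × 3/16 = 40.6875
  dwarf yellow-fruited: 217 × 1/16 = 13.5625
χ² = Σ (O − E)² / E
  tall red-fruited: (122 − 122.0625)² / 122.0625 = 0.0000
  tall yellow-fruited: (43 − 40.6875)² / 40.6875 = 0.1314
  dwarf red-fruited: (37 − 40.6875)² / 40.6875 = 0.3342
  dwarf yellow-fruited: (15 − 13.5625)² / 13.5625 = 0.1524
χ² = 0.0000 + 0.1314 + 0.3342 + 0.1524 = 0.618
Degrees of freedom = 4 − 1 = 3; critical value at α = 0.05 is 7.815.
Since 0.618 < 7.815, we fail to reject the null hypothesis — the data are consistent with the 9:3:3:1 ratio.

0.618; consistent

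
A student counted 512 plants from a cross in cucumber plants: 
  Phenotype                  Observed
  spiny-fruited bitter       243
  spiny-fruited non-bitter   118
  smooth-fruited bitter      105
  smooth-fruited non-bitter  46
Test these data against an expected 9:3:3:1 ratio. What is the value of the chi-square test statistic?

19.042

Under the 9:3:3:1 hypothesis (Σ ratio = 16, N = 512):
  spiny-fruited bitter: 512 × 9/16 = 288
  spiny-fruited non-bitter: 512 × 3/16 = 96
  smooth-fruited bitter: 512 × 3/16 = 96
  smooth-fruited non-bitter: 512 × 1/16 = 32
χ² = Σ (O − E)² / E
  spiny-fruited bitter: (243 − 288)² / 288 = 7.0312
  spiny-fruited non-bitter: (118 − 96)² / 96 = 5.0417
  smooth-fruited bitter: (105 − 96)² / 96 = 0.8438
  smooth-fruited non-bitter: (46 − 32)² / 32 = 6.1250
χ² = 7.0312 + 5.0417 + 0.8438 + 6.1250 = 19.0417 ≈ 19.042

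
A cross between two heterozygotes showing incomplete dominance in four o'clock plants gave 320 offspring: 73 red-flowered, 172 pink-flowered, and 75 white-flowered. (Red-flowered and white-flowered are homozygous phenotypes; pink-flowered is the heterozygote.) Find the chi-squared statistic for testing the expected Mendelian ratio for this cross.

1.825

With incomplete dominance, a heterozygote × heterozygote cross gives a 1:2:1 phenotypic ratio.
Expected counts for N = 320 under a 1:2:1 ratio (total parts = 4):
  red-flowered: 320 × 1/4 = 80
  pink-flowered: 320 × 2/4 = 160
  white-flowered: 320 × 1/4 = 80
χ² = Σ (O − E)² / E
  red-flowered: (73 − 80)² / 80 = 0.6125
  pink-flowered: (172 − 160)² / 160 = 0.9000
  white-flowered: (75 − 80)² / 80 = 0.3125
χ² = 0.6125 + 0.9000 + 0.3125 = 1.825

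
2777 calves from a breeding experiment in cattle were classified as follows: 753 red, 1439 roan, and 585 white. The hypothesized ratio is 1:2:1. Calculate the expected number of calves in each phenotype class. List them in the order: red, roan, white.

Total ratio parts = 4. Expected numbers out of 2777:
  red: 2777 × 1/4 = 694.25
  roan: 2777 × 2/4 = 1388.5
  white: 2777 × 1/4 = 694.25

694.25, 1388.5, 694.25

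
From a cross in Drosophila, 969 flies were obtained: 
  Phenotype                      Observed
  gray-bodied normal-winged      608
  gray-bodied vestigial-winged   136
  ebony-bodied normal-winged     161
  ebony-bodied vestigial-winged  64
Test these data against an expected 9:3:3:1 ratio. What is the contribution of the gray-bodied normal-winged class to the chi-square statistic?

7.267

The 9:3:3:1 ratio has 16 parts, so with N = 969 the expected counts are:
  gray-bodied normal-winged: 969 × 9/16 = 545.0625
  gray-bodied vestigial-winged: 969 × 3/16 = 181.6875
  ebony-bodied normal-winged: 969 × 3/16 = 181.6875
  ebony-bodied vestigial-winged: 969 × 1/16 = 60.5625
Contribution of gray-bodied normal-winged: (608 − 545.0625)² / 545.0625 = 7.2673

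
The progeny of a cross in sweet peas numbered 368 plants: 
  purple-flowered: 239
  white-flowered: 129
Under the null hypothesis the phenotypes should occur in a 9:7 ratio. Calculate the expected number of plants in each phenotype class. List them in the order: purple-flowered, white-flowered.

Under the 9:7 hypothesis (Σ ratio = 16, N = 368):
  purple-flowered: 368 × 9/16 = 207
  white-flowered: 368 × 7/16 = 161

207, 161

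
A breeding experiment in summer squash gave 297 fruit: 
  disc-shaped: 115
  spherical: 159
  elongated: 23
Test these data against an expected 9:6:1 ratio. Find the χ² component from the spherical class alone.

Total ratio parts = 16. Expected numbers out of 297:
  disc-shaped: 297 × 9/16 = 167.0625
  spherical: 297 × 6/16 = 111.375
  elongated: 297 × 1/16 = 18.5625
Contribution of spherical: (159 − 111.375)² / 111.375 = 20.3649

20.365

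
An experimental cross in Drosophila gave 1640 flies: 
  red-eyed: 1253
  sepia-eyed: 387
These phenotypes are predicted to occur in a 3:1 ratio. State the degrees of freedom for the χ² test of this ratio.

A goodness-of-fit test with 2 phenotype classes has df = 2 − 1 = 1.

1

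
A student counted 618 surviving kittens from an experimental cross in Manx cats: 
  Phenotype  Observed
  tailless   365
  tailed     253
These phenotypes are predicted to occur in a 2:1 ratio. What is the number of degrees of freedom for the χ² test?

1

A goodness-of-fit test with 2 phenotype classes has df = 2 − 1 = 1.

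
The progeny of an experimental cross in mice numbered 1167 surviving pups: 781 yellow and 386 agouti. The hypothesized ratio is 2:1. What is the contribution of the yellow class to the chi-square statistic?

The 2:1 ratio has 3 parts, so with N = 1167 the expected counts are:
  yellow: 1167 × 2/3 = 778
  agouti: 1167 × 1/3 = 389
Contribution of yellow: (781 − 778)² / 778 = 0.0116

0.012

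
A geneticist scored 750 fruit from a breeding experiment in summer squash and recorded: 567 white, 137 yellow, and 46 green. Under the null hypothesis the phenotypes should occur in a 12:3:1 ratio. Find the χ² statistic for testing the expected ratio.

0.146

Under the 12:3:1 hypothesis (Σ ratio = 16, N = 750):
  white: 750 × 12/16 = 562.5
  yellow: 750 × 3/16 = 140.625
  green: 750 × 1/16 = 46.875
χ² = Σ (O − E)² / E
  white: (567 − 562.5)² / 562.5 = 0.0360
  yellow: (137 − 140.625)² / 140.625 = 0.0934
  green: (46 − 46.875)² / 46.875 = 0.0163
χ² = 0.0360 + 0.0934 + 0.0163 = 0.1457 ≈ 0.146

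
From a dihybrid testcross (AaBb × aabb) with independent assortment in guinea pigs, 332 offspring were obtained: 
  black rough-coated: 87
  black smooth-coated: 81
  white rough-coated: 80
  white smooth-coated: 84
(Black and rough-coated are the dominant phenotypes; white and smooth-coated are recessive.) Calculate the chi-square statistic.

0.361

A dihybrid testcross with independent assortment gives a 1:1:1:1 ratio.
Total ratio parts = 4. Expected numbers out of 332:
  black rough-coated: 332 × 1/4 = 83
  black smooth-coated: 332 × 1/4 = 83
  white rough-coated: 332 × 1/4 = 83
  white smooth-coated: 332 × 1/4 = 83
χ² = Σ (O − E)² / E
  black rough-coated: (87 − 83)² / 83 = 0.1928
  black smooth-coated: (81 − 83)² / 83 = 0.0482
  white rough-coated: (80 − 83)² / 83 = 0.1084
  white smooth-coated: (84 − 83)² / 83 = 0.0120
χ² = 0.1928 + 0.0482 + 0.1084 + 0.0120 = 0.3614 ≈ 0.361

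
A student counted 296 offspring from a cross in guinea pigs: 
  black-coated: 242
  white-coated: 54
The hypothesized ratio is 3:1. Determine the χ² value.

7.207

Total ratio parts = 4. Expected numbers out of 296:
  black-coated: 296 × 3/4 = 222
  white-coated: 296 × 1/4 = 74
χ² = Σ (O − E)² / E
  black-coated: (242 − 222)² / 222 = 1.8018
  white-coated: (54 − 74)² / 74 = 5.4054
χ² = 1.8018 + 5.4054 = 7.2072 ≈ 7.207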